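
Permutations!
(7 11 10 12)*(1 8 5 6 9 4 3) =[0, 8, 2, 1, 3, 6, 9, 11, 5, 4, 12, 10, 7] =(1 8 5 6 9 4 3)(7 11 10 12)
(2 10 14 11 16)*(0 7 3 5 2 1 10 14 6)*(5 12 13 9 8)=[7, 10, 14, 12, 4, 2, 0, 3, 5, 8, 6, 16, 13, 9, 11, 15, 1]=(0 7 3 12 13 9 8 5 2 14 11 16 1 10 6)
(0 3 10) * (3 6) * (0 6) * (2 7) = (2 7)(3 10 6) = [0, 1, 7, 10, 4, 5, 3, 2, 8, 9, 6]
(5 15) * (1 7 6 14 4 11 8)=[0, 7, 2, 3, 11, 15, 14, 6, 1, 9, 10, 8, 12, 13, 4, 5]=(1 7 6 14 4 11 8)(5 15)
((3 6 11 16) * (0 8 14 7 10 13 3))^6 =(0 3 14 11 10)(6 7 16 13 8)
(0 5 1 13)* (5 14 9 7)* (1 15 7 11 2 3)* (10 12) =(0 14 9 11 2 3 1 13)(5 15 7)(10 12) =[14, 13, 3, 1, 4, 15, 6, 5, 8, 11, 12, 2, 10, 0, 9, 7]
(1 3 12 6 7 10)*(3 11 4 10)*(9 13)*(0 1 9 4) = (0 1 11)(3 12 6 7)(4 10 9 13) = [1, 11, 2, 12, 10, 5, 7, 3, 8, 13, 9, 0, 6, 4]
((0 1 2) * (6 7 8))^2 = (0 2 1)(6 8 7)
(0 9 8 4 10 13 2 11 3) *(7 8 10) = (0 9 10 13 2 11 3)(4 7 8) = [9, 1, 11, 0, 7, 5, 6, 8, 4, 10, 13, 3, 12, 2]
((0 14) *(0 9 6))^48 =(14)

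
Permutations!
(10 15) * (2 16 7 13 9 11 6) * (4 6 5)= (2 16 7 13 9 11 5 4 6)(10 15)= [0, 1, 16, 3, 6, 4, 2, 13, 8, 11, 15, 5, 12, 9, 14, 10, 7]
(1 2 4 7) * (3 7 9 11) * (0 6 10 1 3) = [6, 2, 4, 7, 9, 5, 10, 3, 8, 11, 1, 0] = (0 6 10 1 2 4 9 11)(3 7)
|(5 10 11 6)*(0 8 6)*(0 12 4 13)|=9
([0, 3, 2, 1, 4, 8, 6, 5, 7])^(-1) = (1 3)(5 7 8)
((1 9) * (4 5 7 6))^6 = ((1 9)(4 5 7 6))^6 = (9)(4 7)(5 6)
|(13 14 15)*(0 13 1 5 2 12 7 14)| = 14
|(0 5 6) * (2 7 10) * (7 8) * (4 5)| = |(0 4 5 6)(2 8 7 10)| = 4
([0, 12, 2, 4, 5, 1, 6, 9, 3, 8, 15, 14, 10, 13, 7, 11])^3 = (1 15 7 3)(4 12 11 9)(5 10 14 8)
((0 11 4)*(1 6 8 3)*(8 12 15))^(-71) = (0 11 4)(1 6 12 15 8 3)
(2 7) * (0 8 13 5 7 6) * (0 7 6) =[8, 1, 0, 3, 4, 6, 7, 2, 13, 9, 10, 11, 12, 5] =(0 8 13 5 6 7 2)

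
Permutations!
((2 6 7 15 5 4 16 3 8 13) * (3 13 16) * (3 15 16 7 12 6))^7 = (2 3 8 7 16 13)(4 15 5)(6 12)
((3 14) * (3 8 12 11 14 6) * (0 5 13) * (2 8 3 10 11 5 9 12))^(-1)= (0 13 5 12 9)(2 8)(3 14 11 10 6)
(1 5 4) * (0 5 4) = (0 5)(1 4) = [5, 4, 2, 3, 1, 0]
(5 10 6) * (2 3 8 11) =(2 3 8 11)(5 10 6) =[0, 1, 3, 8, 4, 10, 5, 7, 11, 9, 6, 2]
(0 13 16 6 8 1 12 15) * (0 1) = [13, 12, 2, 3, 4, 5, 8, 7, 0, 9, 10, 11, 15, 16, 14, 1, 6] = (0 13 16 6 8)(1 12 15)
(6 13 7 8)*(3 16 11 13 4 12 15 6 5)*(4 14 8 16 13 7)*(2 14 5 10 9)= (2 14 8 10 9)(3 13 4 12 15 6 5)(7 16 11)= [0, 1, 14, 13, 12, 3, 5, 16, 10, 2, 9, 7, 15, 4, 8, 6, 11]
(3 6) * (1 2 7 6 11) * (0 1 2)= (0 1)(2 7 6 3 11)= [1, 0, 7, 11, 4, 5, 3, 6, 8, 9, 10, 2]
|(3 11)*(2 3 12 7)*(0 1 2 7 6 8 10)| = 9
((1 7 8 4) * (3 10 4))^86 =(1 8 10)(3 4 7)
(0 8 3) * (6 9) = (0 8 3)(6 9) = [8, 1, 2, 0, 4, 5, 9, 7, 3, 6]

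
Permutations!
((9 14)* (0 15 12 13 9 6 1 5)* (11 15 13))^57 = (15)(0 13 9 14 6 1 5)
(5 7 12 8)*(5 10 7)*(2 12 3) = [0, 1, 12, 2, 4, 5, 6, 3, 10, 9, 7, 11, 8] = (2 12 8 10 7 3)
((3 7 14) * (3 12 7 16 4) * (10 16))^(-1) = ((3 10 16 4)(7 14 12))^(-1) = (3 4 16 10)(7 12 14)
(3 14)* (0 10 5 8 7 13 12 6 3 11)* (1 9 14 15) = [10, 9, 2, 15, 4, 8, 3, 13, 7, 14, 5, 0, 6, 12, 11, 1] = (0 10 5 8 7 13 12 6 3 15 1 9 14 11)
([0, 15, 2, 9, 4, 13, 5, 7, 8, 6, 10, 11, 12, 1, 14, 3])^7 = [0, 1, 2, 3, 4, 5, 6, 7, 8, 9, 10, 11, 12, 13, 14, 15]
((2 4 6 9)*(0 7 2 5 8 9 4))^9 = ((0 7 2)(4 6)(5 8 9))^9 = (9)(4 6)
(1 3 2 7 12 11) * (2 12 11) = [0, 3, 7, 12, 4, 5, 6, 11, 8, 9, 10, 1, 2] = (1 3 12 2 7 11)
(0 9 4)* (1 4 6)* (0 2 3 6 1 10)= (0 9 1 4 2 3 6 10)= [9, 4, 3, 6, 2, 5, 10, 7, 8, 1, 0]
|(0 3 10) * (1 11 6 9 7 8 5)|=21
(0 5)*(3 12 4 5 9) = (0 9 3 12 4 5) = [9, 1, 2, 12, 5, 0, 6, 7, 8, 3, 10, 11, 4]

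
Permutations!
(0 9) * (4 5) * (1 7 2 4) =(0 9)(1 7 2 4 5) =[9, 7, 4, 3, 5, 1, 6, 2, 8, 0]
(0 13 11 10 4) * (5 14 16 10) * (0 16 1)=[13, 0, 2, 3, 16, 14, 6, 7, 8, 9, 4, 5, 12, 11, 1, 15, 10]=(0 13 11 5 14 1)(4 16 10)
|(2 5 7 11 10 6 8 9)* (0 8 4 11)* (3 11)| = |(0 8 9 2 5 7)(3 11 10 6 4)| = 30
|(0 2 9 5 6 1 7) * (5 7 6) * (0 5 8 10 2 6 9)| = |(0 6 1 9 7 5 8 10 2)| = 9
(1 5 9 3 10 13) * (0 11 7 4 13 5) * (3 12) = (0 11 7 4 13 1)(3 10 5 9 12) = [11, 0, 2, 10, 13, 9, 6, 4, 8, 12, 5, 7, 3, 1]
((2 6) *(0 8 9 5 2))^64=(0 2 9)(5 8 6)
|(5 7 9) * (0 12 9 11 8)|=|(0 12 9 5 7 11 8)|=7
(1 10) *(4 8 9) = (1 10)(4 8 9) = [0, 10, 2, 3, 8, 5, 6, 7, 9, 4, 1]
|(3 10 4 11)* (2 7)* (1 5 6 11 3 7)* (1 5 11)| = |(1 11 7 2 5 6)(3 10 4)| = 6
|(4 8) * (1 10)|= |(1 10)(4 8)|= 2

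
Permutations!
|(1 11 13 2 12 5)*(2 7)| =|(1 11 13 7 2 12 5)| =7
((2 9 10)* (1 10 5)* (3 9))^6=((1 10 2 3 9 5))^6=(10)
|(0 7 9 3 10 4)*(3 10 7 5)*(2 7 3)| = 7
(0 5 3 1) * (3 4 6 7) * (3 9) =(0 5 4 6 7 9 3 1) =[5, 0, 2, 1, 6, 4, 7, 9, 8, 3]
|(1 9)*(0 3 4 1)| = 5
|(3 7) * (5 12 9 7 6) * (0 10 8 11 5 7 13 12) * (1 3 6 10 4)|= 24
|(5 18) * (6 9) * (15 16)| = |(5 18)(6 9)(15 16)| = 2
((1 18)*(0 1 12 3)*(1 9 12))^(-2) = ((0 9 12 3)(1 18))^(-2) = (18)(0 12)(3 9)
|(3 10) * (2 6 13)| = |(2 6 13)(3 10)| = 6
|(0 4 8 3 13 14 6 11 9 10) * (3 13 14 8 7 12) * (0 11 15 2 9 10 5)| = 22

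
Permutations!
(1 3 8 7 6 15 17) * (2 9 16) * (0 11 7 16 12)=[11, 3, 9, 8, 4, 5, 15, 6, 16, 12, 10, 7, 0, 13, 14, 17, 2, 1]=(0 11 7 6 15 17 1 3 8 16 2 9 12)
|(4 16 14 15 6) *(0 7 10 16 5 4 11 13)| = 18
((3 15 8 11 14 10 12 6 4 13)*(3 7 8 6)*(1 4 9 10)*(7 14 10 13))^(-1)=((1 4 7 8 11 10 12 3 15 6 9 13 14))^(-1)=(1 14 13 9 6 15 3 12 10 11 8 7 4)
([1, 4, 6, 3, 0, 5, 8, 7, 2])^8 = (0 4 1)(2 8 6)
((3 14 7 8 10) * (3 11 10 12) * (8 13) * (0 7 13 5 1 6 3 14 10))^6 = (0 10 6 5)(1 7 11 3)(8 14)(12 13)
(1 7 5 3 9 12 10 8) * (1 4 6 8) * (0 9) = (0 9 12 10 1 7 5 3)(4 6 8) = [9, 7, 2, 0, 6, 3, 8, 5, 4, 12, 1, 11, 10]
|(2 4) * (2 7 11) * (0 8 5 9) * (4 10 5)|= 9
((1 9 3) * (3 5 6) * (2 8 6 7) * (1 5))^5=(1 9)(2 7 5 3 6 8)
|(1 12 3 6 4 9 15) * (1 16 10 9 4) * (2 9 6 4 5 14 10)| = 8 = |(1 12 3 4 5 14 10 6)(2 9 15 16)|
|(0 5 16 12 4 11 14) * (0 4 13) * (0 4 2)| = |(0 5 16 12 13 4 11 14 2)| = 9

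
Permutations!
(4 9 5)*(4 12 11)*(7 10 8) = (4 9 5 12 11)(7 10 8) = [0, 1, 2, 3, 9, 12, 6, 10, 7, 5, 8, 4, 11]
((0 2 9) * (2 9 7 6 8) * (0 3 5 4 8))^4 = (0 4 6 5 7 3 2 9 8)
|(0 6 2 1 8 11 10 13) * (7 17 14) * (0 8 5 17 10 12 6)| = |(1 5 17 14 7 10 13 8 11 12 6 2)| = 12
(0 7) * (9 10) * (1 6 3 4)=[7, 6, 2, 4, 1, 5, 3, 0, 8, 10, 9]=(0 7)(1 6 3 4)(9 10)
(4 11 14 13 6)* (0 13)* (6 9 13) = [6, 1, 2, 3, 11, 5, 4, 7, 8, 13, 10, 14, 12, 9, 0] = (0 6 4 11 14)(9 13)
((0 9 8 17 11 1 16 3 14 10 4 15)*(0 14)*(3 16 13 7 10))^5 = ((0 9 8 17 11 1 13 7 10 4 15 14 3))^5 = (0 1 15 8 7 3 11 4 9 13 14 17 10)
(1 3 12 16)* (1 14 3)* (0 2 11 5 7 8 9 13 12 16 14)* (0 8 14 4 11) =(0 2)(3 16 8 9 13 12 4 11 5 7 14) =[2, 1, 0, 16, 11, 7, 6, 14, 9, 13, 10, 5, 4, 12, 3, 15, 8]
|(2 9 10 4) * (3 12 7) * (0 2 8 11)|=21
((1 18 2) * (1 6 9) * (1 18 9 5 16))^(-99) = (1 16 5 6 2 18 9)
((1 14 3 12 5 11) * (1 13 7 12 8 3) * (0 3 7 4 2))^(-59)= (0 3 8 7 12 5 11 13 4 2)(1 14)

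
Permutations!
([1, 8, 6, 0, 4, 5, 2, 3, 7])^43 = [7, 3, 6, 8, 4, 5, 2, 1, 0]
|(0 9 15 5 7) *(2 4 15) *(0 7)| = 6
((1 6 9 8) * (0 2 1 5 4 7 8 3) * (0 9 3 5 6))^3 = ((0 2 1)(3 9 5 4 7 8 6))^3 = (3 4 6 5 8 9 7)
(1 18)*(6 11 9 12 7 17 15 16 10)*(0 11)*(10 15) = [11, 18, 2, 3, 4, 5, 0, 17, 8, 12, 6, 9, 7, 13, 14, 16, 15, 10, 1] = (0 11 9 12 7 17 10 6)(1 18)(15 16)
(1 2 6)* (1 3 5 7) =(1 2 6 3 5 7) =[0, 2, 6, 5, 4, 7, 3, 1]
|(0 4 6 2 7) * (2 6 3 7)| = |(0 4 3 7)| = 4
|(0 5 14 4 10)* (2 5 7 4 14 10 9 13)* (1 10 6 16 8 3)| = |(0 7 4 9 13 2 5 6 16 8 3 1 10)| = 13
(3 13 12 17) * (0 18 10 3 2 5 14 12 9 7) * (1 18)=(0 1 18 10 3 13 9 7)(2 5 14 12 17)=[1, 18, 5, 13, 4, 14, 6, 0, 8, 7, 3, 11, 17, 9, 12, 15, 16, 2, 10]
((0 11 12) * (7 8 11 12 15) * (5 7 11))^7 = (0 12)(5 7 8)(11 15)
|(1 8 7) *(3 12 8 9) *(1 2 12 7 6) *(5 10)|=|(1 9 3 7 2 12 8 6)(5 10)|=8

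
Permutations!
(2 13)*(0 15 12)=(0 15 12)(2 13)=[15, 1, 13, 3, 4, 5, 6, 7, 8, 9, 10, 11, 0, 2, 14, 12]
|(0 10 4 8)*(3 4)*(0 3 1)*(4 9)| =12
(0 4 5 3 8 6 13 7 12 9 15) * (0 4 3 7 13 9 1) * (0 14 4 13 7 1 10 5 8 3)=[0, 14, 2, 3, 8, 1, 9, 12, 6, 15, 5, 11, 10, 7, 4, 13]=(1 14 4 8 6 9 15 13 7 12 10 5)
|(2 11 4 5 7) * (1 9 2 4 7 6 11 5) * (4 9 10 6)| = 9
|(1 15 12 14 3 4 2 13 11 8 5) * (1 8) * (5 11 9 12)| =|(1 15 5 8 11)(2 13 9 12 14 3 4)| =35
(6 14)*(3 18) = (3 18)(6 14) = [0, 1, 2, 18, 4, 5, 14, 7, 8, 9, 10, 11, 12, 13, 6, 15, 16, 17, 3]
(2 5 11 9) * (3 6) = (2 5 11 9)(3 6) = [0, 1, 5, 6, 4, 11, 3, 7, 8, 2, 10, 9]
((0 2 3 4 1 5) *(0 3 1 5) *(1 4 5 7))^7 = (0 4 1 2 7)(3 5)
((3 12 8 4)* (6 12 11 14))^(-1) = (3 4 8 12 6 14 11)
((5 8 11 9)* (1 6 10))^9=((1 6 10)(5 8 11 9))^9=(5 8 11 9)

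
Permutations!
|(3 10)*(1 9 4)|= |(1 9 4)(3 10)|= 6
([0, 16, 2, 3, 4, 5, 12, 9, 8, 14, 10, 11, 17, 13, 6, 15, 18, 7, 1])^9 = (18)(6 7)(9 12)(14 17)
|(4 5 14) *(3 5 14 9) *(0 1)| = |(0 1)(3 5 9)(4 14)| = 6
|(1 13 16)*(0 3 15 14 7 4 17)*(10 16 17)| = |(0 3 15 14 7 4 10 16 1 13 17)| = 11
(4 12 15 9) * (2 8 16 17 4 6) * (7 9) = (2 8 16 17 4 12 15 7 9 6) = [0, 1, 8, 3, 12, 5, 2, 9, 16, 6, 10, 11, 15, 13, 14, 7, 17, 4]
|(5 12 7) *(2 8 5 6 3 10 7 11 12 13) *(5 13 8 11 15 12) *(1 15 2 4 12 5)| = 36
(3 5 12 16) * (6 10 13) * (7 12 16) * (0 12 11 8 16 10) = [12, 1, 2, 5, 4, 10, 0, 11, 16, 9, 13, 8, 7, 6, 14, 15, 3] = (0 12 7 11 8 16 3 5 10 13 6)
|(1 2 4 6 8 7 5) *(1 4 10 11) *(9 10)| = 5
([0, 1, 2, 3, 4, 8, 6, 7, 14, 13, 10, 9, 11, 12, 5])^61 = (5 8 14)(9 13 12 11)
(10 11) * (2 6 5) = (2 6 5)(10 11) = [0, 1, 6, 3, 4, 2, 5, 7, 8, 9, 11, 10]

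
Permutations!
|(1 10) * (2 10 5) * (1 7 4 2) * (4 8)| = |(1 5)(2 10 7 8 4)| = 10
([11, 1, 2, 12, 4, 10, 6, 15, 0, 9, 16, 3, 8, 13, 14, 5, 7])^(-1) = (0 8 12 3 11)(5 15 7 16 10)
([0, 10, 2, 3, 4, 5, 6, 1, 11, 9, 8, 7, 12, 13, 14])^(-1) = (14)(1 7 11 8 10)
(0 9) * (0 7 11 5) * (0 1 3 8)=(0 9 7 11 5 1 3 8)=[9, 3, 2, 8, 4, 1, 6, 11, 0, 7, 10, 5]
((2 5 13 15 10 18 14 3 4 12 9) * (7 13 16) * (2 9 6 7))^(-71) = ((2 5 16)(3 4 12 6 7 13 15 10 18 14))^(-71) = (2 5 16)(3 14 18 10 15 13 7 6 12 4)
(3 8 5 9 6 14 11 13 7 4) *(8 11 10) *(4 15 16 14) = (3 11 13 7 15 16 14 10 8 5 9 6 4) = [0, 1, 2, 11, 3, 9, 4, 15, 5, 6, 8, 13, 12, 7, 10, 16, 14]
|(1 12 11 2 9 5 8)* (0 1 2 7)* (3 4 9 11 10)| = |(0 1 12 10 3 4 9 5 8 2 11 7)| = 12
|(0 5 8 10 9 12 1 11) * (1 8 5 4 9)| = 8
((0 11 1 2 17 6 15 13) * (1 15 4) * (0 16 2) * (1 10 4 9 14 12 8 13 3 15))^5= (0 1 11)(2 12 17 8 6 13 9 16 14)(3 15)(4 10)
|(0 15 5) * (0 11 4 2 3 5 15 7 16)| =|(0 7 16)(2 3 5 11 4)| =15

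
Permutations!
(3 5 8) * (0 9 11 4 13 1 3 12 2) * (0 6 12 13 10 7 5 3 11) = (0 9)(1 11 4 10 7 5 8 13)(2 6 12) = [9, 11, 6, 3, 10, 8, 12, 5, 13, 0, 7, 4, 2, 1]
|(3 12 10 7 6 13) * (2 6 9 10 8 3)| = 3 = |(2 6 13)(3 12 8)(7 9 10)|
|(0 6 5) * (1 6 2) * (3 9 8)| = |(0 2 1 6 5)(3 9 8)| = 15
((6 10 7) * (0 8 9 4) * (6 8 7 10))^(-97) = (10)(0 9 7 4 8)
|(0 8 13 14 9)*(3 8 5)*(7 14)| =8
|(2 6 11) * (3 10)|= |(2 6 11)(3 10)|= 6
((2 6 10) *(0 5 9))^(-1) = (0 9 5)(2 10 6)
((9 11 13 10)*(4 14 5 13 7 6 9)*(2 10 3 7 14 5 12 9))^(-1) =((2 10 4 5 13 3 7 6)(9 11 14 12))^(-1) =(2 6 7 3 13 5 4 10)(9 12 14 11)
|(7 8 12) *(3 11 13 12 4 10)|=|(3 11 13 12 7 8 4 10)|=8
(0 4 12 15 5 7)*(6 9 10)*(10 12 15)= [4, 1, 2, 3, 15, 7, 9, 0, 8, 12, 6, 11, 10, 13, 14, 5]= (0 4 15 5 7)(6 9 12 10)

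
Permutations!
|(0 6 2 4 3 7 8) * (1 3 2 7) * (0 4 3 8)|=15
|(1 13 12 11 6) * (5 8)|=|(1 13 12 11 6)(5 8)|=10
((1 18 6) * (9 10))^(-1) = (1 6 18)(9 10)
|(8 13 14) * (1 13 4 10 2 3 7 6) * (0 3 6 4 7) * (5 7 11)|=|(0 3)(1 13 14 8 11 5 7 4 10 2 6)|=22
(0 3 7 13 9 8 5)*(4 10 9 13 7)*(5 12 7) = (13)(0 3 4 10 9 8 12 7 5) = [3, 1, 2, 4, 10, 0, 6, 5, 12, 8, 9, 11, 7, 13]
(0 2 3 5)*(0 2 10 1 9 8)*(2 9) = (0 10 1 2 3 5 9 8) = [10, 2, 3, 5, 4, 9, 6, 7, 0, 8, 1]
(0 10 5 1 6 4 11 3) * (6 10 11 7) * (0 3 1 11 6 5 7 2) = (0 6 4 2)(1 10 7 5 11) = [6, 10, 0, 3, 2, 11, 4, 5, 8, 9, 7, 1]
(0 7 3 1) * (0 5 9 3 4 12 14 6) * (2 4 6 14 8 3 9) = [7, 5, 4, 1, 12, 2, 0, 6, 3, 9, 10, 11, 8, 13, 14] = (14)(0 7 6)(1 5 2 4 12 8 3)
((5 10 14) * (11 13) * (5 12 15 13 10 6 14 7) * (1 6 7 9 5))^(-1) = (1 7 5 9 10 11 13 15 12 14 6)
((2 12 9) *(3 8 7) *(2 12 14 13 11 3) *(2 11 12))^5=(14)(3 8 7 11)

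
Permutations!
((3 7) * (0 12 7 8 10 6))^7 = ((0 12 7 3 8 10 6))^7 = (12)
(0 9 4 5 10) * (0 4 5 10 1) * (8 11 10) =(0 9 5 1)(4 8 11 10) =[9, 0, 2, 3, 8, 1, 6, 7, 11, 5, 4, 10]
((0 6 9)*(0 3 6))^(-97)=(3 9 6)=((3 6 9))^(-97)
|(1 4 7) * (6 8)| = |(1 4 7)(6 8)| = 6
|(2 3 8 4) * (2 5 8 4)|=5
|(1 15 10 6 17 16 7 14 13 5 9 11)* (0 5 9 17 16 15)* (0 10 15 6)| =|(0 5 17 6 16 7 14 13 9 11 1 10)| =12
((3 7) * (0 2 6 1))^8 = ((0 2 6 1)(3 7))^8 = (7)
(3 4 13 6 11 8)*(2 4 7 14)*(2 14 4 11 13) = (14)(2 11 8 3 7 4)(6 13) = [0, 1, 11, 7, 2, 5, 13, 4, 3, 9, 10, 8, 12, 6, 14]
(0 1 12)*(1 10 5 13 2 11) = (0 10 5 13 2 11 1 12) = [10, 12, 11, 3, 4, 13, 6, 7, 8, 9, 5, 1, 0, 2]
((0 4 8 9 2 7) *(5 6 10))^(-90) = ((0 4 8 9 2 7)(5 6 10))^(-90) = (10)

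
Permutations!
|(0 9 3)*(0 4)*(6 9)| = 5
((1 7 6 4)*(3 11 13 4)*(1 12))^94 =((1 7 6 3 11 13 4 12))^94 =(1 4 11 6)(3 7 12 13)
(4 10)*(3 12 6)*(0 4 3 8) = (0 4 10 3 12 6 8) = [4, 1, 2, 12, 10, 5, 8, 7, 0, 9, 3, 11, 6]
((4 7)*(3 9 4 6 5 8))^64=((3 9 4 7 6 5 8))^64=(3 9 4 7 6 5 8)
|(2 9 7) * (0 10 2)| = |(0 10 2 9 7)| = 5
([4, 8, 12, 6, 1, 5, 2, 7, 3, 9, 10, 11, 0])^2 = (0 1 3 2)(4 8 6 12)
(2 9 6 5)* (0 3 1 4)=(0 3 1 4)(2 9 6 5)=[3, 4, 9, 1, 0, 2, 5, 7, 8, 6]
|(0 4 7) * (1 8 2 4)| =|(0 1 8 2 4 7)| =6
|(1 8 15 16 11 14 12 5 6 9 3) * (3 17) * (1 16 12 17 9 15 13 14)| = |(1 8 13 14 17 3 16 11)(5 6 15 12)| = 8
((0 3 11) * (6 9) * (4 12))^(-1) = (0 11 3)(4 12)(6 9) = ((0 3 11)(4 12)(6 9))^(-1)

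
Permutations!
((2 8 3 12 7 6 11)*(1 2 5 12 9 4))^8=(1 8 9)(2 3 4)(5 6 12 11 7)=((1 2 8 3 9 4)(5 12 7 6 11))^8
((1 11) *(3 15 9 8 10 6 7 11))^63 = (15)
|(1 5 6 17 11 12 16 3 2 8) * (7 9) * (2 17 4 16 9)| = 13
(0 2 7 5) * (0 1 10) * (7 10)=(0 2 10)(1 7 5)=[2, 7, 10, 3, 4, 1, 6, 5, 8, 9, 0]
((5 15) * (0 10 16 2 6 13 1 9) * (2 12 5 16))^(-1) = ((0 10 2 6 13 1 9)(5 15 16 12))^(-1) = (0 9 1 13 6 2 10)(5 12 16 15)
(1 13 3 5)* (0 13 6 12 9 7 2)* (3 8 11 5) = (0 13 8 11 5 1 6 12 9 7 2) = [13, 6, 0, 3, 4, 1, 12, 2, 11, 7, 10, 5, 9, 8]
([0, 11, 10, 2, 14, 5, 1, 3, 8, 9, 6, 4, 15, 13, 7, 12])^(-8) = (15)(1 11 4 14 7 3 2 10 6)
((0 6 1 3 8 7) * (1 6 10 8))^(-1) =(0 7 8 10)(1 3)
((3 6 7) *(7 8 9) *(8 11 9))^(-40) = (11)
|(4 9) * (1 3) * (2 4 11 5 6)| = |(1 3)(2 4 9 11 5 6)| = 6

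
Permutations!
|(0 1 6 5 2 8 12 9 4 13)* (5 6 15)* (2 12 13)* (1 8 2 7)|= |(0 8 13)(1 15 5 12 9 4 7)|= 21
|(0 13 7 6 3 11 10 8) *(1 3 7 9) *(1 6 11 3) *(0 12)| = |(0 13 9 6 7 11 10 8 12)| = 9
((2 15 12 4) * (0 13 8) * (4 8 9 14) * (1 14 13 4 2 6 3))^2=((0 4 6 3 1 14 2 15 12 8)(9 13))^2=(0 6 1 2 12)(3 14 15 8 4)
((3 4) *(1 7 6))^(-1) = (1 6 7)(3 4)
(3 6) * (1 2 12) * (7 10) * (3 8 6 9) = (1 2 12)(3 9)(6 8)(7 10) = [0, 2, 12, 9, 4, 5, 8, 10, 6, 3, 7, 11, 1]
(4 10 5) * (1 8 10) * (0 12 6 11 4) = (0 12 6 11 4 1 8 10 5) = [12, 8, 2, 3, 1, 0, 11, 7, 10, 9, 5, 4, 6]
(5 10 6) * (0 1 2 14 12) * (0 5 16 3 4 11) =(0 1 2 14 12 5 10 6 16 3 4 11) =[1, 2, 14, 4, 11, 10, 16, 7, 8, 9, 6, 0, 5, 13, 12, 15, 3]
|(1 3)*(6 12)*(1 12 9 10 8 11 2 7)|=|(1 3 12 6 9 10 8 11 2 7)|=10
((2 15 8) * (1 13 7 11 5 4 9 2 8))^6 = (1 9 11)(2 5 13)(4 7 15)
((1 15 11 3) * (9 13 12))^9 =(1 15 11 3)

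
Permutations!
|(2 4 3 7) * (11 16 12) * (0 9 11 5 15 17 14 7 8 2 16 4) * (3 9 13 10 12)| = |(0 13 10 12 5 15 17 14 7 16 3 8 2)(4 9 11)| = 39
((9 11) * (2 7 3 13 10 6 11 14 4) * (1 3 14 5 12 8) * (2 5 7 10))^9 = (1 14 10 8 7 2 12 9 13 5 11 3 4 6)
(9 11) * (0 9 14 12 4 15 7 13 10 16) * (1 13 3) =(0 9 11 14 12 4 15 7 3 1 13 10 16) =[9, 13, 2, 1, 15, 5, 6, 3, 8, 11, 16, 14, 4, 10, 12, 7, 0]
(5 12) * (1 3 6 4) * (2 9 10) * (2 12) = (1 3 6 4)(2 9 10 12 5) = [0, 3, 9, 6, 1, 2, 4, 7, 8, 10, 12, 11, 5]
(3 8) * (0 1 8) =(0 1 8 3) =[1, 8, 2, 0, 4, 5, 6, 7, 3]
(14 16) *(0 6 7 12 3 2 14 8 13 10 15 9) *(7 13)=(0 6 13 10 15 9)(2 14 16 8 7 12 3)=[6, 1, 14, 2, 4, 5, 13, 12, 7, 0, 15, 11, 3, 10, 16, 9, 8]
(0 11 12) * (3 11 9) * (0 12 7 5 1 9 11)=[11, 9, 2, 0, 4, 1, 6, 5, 8, 3, 10, 7, 12]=(12)(0 11 7 5 1 9 3)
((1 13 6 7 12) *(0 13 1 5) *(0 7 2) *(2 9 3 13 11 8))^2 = (0 8)(2 11)(3 6)(5 12 7)(9 13)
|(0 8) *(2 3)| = 2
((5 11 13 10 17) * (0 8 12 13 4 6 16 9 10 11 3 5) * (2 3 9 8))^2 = (0 3 9 17 2 5 10)(4 16 12 11 6 8 13)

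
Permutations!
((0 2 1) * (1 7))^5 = ((0 2 7 1))^5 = (0 2 7 1)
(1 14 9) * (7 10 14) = (1 7 10 14 9) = [0, 7, 2, 3, 4, 5, 6, 10, 8, 1, 14, 11, 12, 13, 9]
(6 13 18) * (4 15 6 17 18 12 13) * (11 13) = (4 15 6)(11 13 12)(17 18) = [0, 1, 2, 3, 15, 5, 4, 7, 8, 9, 10, 13, 11, 12, 14, 6, 16, 18, 17]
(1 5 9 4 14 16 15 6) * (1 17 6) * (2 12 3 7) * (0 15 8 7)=[15, 5, 12, 0, 14, 9, 17, 2, 7, 4, 10, 11, 3, 13, 16, 1, 8, 6]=(0 15 1 5 9 4 14 16 8 7 2 12 3)(6 17)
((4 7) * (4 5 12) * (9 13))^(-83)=(4 7 5 12)(9 13)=((4 7 5 12)(9 13))^(-83)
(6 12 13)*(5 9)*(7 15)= (5 9)(6 12 13)(7 15)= [0, 1, 2, 3, 4, 9, 12, 15, 8, 5, 10, 11, 13, 6, 14, 7]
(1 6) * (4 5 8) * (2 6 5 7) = [0, 5, 6, 3, 7, 8, 1, 2, 4] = (1 5 8 4 7 2 6)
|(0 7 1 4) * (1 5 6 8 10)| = 8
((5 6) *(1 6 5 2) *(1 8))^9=(1 6 2 8)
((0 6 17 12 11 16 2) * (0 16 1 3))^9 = ((0 6 17 12 11 1 3)(2 16))^9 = (0 17 11 3 6 12 1)(2 16)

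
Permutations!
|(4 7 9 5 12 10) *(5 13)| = |(4 7 9 13 5 12 10)| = 7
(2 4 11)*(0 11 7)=(0 11 2 4 7)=[11, 1, 4, 3, 7, 5, 6, 0, 8, 9, 10, 2]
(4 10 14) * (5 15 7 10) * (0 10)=(0 10 14 4 5 15 7)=[10, 1, 2, 3, 5, 15, 6, 0, 8, 9, 14, 11, 12, 13, 4, 7]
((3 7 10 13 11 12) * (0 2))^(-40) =((0 2)(3 7 10 13 11 12))^(-40) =(3 10 11)(7 13 12)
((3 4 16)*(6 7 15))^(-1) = (3 16 4)(6 15 7)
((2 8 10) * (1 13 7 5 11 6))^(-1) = (1 6 11 5 7 13)(2 10 8)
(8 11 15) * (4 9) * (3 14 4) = (3 14 4 9)(8 11 15) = [0, 1, 2, 14, 9, 5, 6, 7, 11, 3, 10, 15, 12, 13, 4, 8]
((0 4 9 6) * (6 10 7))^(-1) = (0 6 7 10 9 4) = ((0 4 9 10 7 6))^(-1)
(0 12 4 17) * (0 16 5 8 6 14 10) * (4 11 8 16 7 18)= (0 12 11 8 6 14 10)(4 17 7 18)(5 16)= [12, 1, 2, 3, 17, 16, 14, 18, 6, 9, 0, 8, 11, 13, 10, 15, 5, 7, 4]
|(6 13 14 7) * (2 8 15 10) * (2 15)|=|(2 8)(6 13 14 7)(10 15)|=4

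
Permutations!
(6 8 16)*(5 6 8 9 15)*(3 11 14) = (3 11 14)(5 6 9 15)(8 16) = [0, 1, 2, 11, 4, 6, 9, 7, 16, 15, 10, 14, 12, 13, 3, 5, 8]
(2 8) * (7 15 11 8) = (2 7 15 11 8) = [0, 1, 7, 3, 4, 5, 6, 15, 2, 9, 10, 8, 12, 13, 14, 11]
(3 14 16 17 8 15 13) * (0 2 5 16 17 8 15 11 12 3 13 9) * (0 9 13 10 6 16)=[2, 1, 5, 14, 4, 0, 16, 7, 11, 9, 6, 12, 3, 10, 17, 13, 8, 15]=(0 2 5)(3 14 17 15 13 10 6 16 8 11 12)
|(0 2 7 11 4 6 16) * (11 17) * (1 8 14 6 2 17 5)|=12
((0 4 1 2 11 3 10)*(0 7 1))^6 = ((0 4)(1 2 11 3 10 7))^6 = (11)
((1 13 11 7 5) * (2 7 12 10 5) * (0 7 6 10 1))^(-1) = ((0 7 2 6 10 5)(1 13 11 12))^(-1) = (0 5 10 6 2 7)(1 12 11 13)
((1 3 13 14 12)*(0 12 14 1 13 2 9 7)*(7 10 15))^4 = (0 3 15 13 9)(1 10 12 2 7)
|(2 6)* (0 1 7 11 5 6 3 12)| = |(0 1 7 11 5 6 2 3 12)| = 9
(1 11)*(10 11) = (1 10 11) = [0, 10, 2, 3, 4, 5, 6, 7, 8, 9, 11, 1]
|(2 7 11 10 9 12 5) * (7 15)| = |(2 15 7 11 10 9 12 5)| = 8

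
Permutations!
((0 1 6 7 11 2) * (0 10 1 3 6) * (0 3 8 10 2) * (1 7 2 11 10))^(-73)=(0 6 8 2 1 11 3)(7 10)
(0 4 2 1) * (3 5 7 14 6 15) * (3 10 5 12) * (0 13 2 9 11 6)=(0 4 9 11 6 15 10 5 7 14)(1 13 2)(3 12)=[4, 13, 1, 12, 9, 7, 15, 14, 8, 11, 5, 6, 3, 2, 0, 10]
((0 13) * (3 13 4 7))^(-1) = ((0 4 7 3 13))^(-1) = (0 13 3 7 4)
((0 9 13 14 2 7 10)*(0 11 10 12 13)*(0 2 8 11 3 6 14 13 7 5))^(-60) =((0 9 2 5)(3 6 14 8 11 10)(7 12))^(-60) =(14)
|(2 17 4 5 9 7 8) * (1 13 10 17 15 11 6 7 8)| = |(1 13 10 17 4 5 9 8 2 15 11 6 7)| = 13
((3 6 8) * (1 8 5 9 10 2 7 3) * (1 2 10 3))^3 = ((10)(1 8 2 7)(3 6 5 9))^3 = (10)(1 7 2 8)(3 9 5 6)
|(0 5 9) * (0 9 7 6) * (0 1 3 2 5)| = 6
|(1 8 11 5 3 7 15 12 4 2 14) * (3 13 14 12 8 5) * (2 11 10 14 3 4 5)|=|(1 2 12 5 13 3 7 15 8 10 14)(4 11)|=22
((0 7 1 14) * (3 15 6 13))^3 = (0 14 1 7)(3 13 6 15) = ((0 7 1 14)(3 15 6 13))^3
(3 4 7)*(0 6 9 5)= [6, 1, 2, 4, 7, 0, 9, 3, 8, 5]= (0 6 9 5)(3 4 7)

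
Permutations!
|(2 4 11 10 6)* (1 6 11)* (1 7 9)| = |(1 6 2 4 7 9)(10 11)| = 6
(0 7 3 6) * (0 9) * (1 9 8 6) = (0 7 3 1 9)(6 8) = [7, 9, 2, 1, 4, 5, 8, 3, 6, 0]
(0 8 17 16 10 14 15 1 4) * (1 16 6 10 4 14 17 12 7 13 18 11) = (0 8 12 7 13 18 11 1 14 15 16 4)(6 10 17) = [8, 14, 2, 3, 0, 5, 10, 13, 12, 9, 17, 1, 7, 18, 15, 16, 4, 6, 11]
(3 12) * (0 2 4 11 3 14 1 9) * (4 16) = [2, 9, 16, 12, 11, 5, 6, 7, 8, 0, 10, 3, 14, 13, 1, 15, 4] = (0 2 16 4 11 3 12 14 1 9)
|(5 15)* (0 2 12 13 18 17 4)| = |(0 2 12 13 18 17 4)(5 15)| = 14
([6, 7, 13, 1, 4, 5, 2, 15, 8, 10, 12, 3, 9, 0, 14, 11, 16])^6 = [2, 7, 0, 1, 4, 5, 13, 15, 8, 9, 10, 3, 12, 6, 14, 11, 16]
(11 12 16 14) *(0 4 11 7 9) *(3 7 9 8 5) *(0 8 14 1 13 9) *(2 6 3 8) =(0 4 11 12 16 1 13 9 2 6 3 7 14)(5 8) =[4, 13, 6, 7, 11, 8, 3, 14, 5, 2, 10, 12, 16, 9, 0, 15, 1]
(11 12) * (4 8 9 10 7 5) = (4 8 9 10 7 5)(11 12) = [0, 1, 2, 3, 8, 4, 6, 5, 9, 10, 7, 12, 11]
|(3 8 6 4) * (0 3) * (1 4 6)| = |(0 3 8 1 4)| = 5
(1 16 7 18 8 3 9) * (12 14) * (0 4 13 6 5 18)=(0 4 13 6 5 18 8 3 9 1 16 7)(12 14)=[4, 16, 2, 9, 13, 18, 5, 0, 3, 1, 10, 11, 14, 6, 12, 15, 7, 17, 8]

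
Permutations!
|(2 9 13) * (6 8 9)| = 5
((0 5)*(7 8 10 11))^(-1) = (0 5)(7 11 10 8)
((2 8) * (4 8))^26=(2 8 4)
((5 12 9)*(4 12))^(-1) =((4 12 9 5))^(-1) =(4 5 9 12)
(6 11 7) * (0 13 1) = (0 13 1)(6 11 7) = [13, 0, 2, 3, 4, 5, 11, 6, 8, 9, 10, 7, 12, 1]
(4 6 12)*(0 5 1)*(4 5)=[4, 0, 2, 3, 6, 1, 12, 7, 8, 9, 10, 11, 5]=(0 4 6 12 5 1)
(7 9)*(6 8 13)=(6 8 13)(7 9)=[0, 1, 2, 3, 4, 5, 8, 9, 13, 7, 10, 11, 12, 6]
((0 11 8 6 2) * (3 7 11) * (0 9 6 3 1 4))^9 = ((0 1 4)(2 9 6)(3 7 11 8))^9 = (3 7 11 8)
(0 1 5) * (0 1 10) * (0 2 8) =(0 10 2 8)(1 5) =[10, 5, 8, 3, 4, 1, 6, 7, 0, 9, 2]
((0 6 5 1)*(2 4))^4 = ((0 6 5 1)(2 4))^4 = (6)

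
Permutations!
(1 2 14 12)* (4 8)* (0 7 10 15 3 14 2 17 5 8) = (0 7 10 15 3 14 12 1 17 5 8 4) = [7, 17, 2, 14, 0, 8, 6, 10, 4, 9, 15, 11, 1, 13, 12, 3, 16, 5]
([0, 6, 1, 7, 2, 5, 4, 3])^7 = (1 2 4 6)(3 7)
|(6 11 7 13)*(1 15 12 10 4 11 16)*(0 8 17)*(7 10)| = |(0 8 17)(1 15 12 7 13 6 16)(4 11 10)| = 21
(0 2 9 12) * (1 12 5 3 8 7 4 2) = [1, 12, 9, 8, 2, 3, 6, 4, 7, 5, 10, 11, 0] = (0 1 12)(2 9 5 3 8 7 4)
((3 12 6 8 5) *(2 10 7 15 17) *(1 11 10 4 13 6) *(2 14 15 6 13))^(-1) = ((1 11 10 7 6 8 5 3 12)(2 4)(14 15 17))^(-1) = (1 12 3 5 8 6 7 10 11)(2 4)(14 17 15)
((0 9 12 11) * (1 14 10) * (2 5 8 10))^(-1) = ((0 9 12 11)(1 14 2 5 8 10))^(-1) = (0 11 12 9)(1 10 8 5 2 14)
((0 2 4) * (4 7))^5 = ((0 2 7 4))^5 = (0 2 7 4)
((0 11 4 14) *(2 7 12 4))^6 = ((0 11 2 7 12 4 14))^6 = (0 14 4 12 7 2 11)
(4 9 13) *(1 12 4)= (1 12 4 9 13)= [0, 12, 2, 3, 9, 5, 6, 7, 8, 13, 10, 11, 4, 1]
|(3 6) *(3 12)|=|(3 6 12)|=3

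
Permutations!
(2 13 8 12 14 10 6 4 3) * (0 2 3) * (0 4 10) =[2, 1, 13, 3, 4, 5, 10, 7, 12, 9, 6, 11, 14, 8, 0] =(0 2 13 8 12 14)(6 10)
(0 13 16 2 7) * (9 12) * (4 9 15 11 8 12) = (0 13 16 2 7)(4 9)(8 12 15 11) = [13, 1, 7, 3, 9, 5, 6, 0, 12, 4, 10, 8, 15, 16, 14, 11, 2]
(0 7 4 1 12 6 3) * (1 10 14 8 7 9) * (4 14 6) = (0 9 1 12 4 10 6 3)(7 14 8) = [9, 12, 2, 0, 10, 5, 3, 14, 7, 1, 6, 11, 4, 13, 8]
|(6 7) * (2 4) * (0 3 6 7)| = |(7)(0 3 6)(2 4)| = 6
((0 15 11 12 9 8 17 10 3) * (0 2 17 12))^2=((0 15 11)(2 17 10 3)(8 12 9))^2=(0 11 15)(2 10)(3 17)(8 9 12)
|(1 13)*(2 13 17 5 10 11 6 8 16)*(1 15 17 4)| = 10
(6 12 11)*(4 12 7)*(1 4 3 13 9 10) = [0, 4, 2, 13, 12, 5, 7, 3, 8, 10, 1, 6, 11, 9] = (1 4 12 11 6 7 3 13 9 10)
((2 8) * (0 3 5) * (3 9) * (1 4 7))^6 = (0 3)(5 9)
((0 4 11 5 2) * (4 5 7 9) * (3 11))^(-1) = ((0 5 2)(3 11 7 9 4))^(-1) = (0 2 5)(3 4 9 7 11)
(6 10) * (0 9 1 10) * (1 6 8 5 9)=(0 1 10 8 5 9 6)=[1, 10, 2, 3, 4, 9, 0, 7, 5, 6, 8]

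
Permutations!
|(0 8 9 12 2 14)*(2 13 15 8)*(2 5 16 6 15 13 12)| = 9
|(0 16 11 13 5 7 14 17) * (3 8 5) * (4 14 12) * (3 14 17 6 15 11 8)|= 40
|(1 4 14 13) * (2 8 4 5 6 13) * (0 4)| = 20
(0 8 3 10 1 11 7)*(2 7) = (0 8 3 10 1 11 2 7) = [8, 11, 7, 10, 4, 5, 6, 0, 3, 9, 1, 2]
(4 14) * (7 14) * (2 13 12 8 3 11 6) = (2 13 12 8 3 11 6)(4 7 14) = [0, 1, 13, 11, 7, 5, 2, 14, 3, 9, 10, 6, 8, 12, 4]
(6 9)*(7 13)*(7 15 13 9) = (6 7 9)(13 15) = [0, 1, 2, 3, 4, 5, 7, 9, 8, 6, 10, 11, 12, 15, 14, 13]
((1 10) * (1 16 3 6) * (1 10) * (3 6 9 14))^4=(3 9 14)(6 10 16)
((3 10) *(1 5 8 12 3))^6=(12)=((1 5 8 12 3 10))^6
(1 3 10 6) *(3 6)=[0, 6, 2, 10, 4, 5, 1, 7, 8, 9, 3]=(1 6)(3 10)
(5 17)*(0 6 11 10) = (0 6 11 10)(5 17) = [6, 1, 2, 3, 4, 17, 11, 7, 8, 9, 0, 10, 12, 13, 14, 15, 16, 5]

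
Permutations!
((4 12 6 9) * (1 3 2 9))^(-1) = ((1 3 2 9 4 12 6))^(-1) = (1 6 12 4 9 2 3)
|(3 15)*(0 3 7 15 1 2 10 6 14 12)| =8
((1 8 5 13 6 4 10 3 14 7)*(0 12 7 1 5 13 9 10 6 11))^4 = ((0 12 7 5 9 10 3 14 1 8 13 11)(4 6))^4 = (0 9 1)(3 13 7)(5 14 11)(8 12 10)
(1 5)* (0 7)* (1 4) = (0 7)(1 5 4) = [7, 5, 2, 3, 1, 4, 6, 0]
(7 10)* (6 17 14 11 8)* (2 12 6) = [0, 1, 12, 3, 4, 5, 17, 10, 2, 9, 7, 8, 6, 13, 11, 15, 16, 14] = (2 12 6 17 14 11 8)(7 10)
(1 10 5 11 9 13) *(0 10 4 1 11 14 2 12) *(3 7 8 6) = (0 10 5 14 2 12)(1 4)(3 7 8 6)(9 13 11) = [10, 4, 12, 7, 1, 14, 3, 8, 6, 13, 5, 9, 0, 11, 2]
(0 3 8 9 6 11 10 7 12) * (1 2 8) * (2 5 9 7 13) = [3, 5, 8, 1, 4, 9, 11, 12, 7, 6, 13, 10, 0, 2] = (0 3 1 5 9 6 11 10 13 2 8 7 12)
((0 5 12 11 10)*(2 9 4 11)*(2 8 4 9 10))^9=((0 5 12 8 4 11 2 10))^9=(0 5 12 8 4 11 2 10)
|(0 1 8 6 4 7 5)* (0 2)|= |(0 1 8 6 4 7 5 2)|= 8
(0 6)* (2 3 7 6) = (0 2 3 7 6) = [2, 1, 3, 7, 4, 5, 0, 6]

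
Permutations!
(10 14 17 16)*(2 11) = (2 11)(10 14 17 16) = [0, 1, 11, 3, 4, 5, 6, 7, 8, 9, 14, 2, 12, 13, 17, 15, 10, 16]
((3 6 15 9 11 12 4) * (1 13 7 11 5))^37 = (1 12 15 13 4 9 7 3 5 11 6)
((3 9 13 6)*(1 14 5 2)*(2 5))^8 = (1 2 14)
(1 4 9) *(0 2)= (0 2)(1 4 9)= [2, 4, 0, 3, 9, 5, 6, 7, 8, 1]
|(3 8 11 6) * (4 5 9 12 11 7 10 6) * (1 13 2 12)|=40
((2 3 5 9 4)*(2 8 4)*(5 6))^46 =(2 3 6 5 9)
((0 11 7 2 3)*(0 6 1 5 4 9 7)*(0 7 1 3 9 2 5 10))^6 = ((0 11 7 5 4 2 9 1 10)(3 6))^6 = (0 9 5)(1 4 11)(2 7 10)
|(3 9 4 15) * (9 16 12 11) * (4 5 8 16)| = 6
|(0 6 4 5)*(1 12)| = 4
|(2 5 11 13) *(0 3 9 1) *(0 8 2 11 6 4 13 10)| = |(0 3 9 1 8 2 5 6 4 13 11 10)| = 12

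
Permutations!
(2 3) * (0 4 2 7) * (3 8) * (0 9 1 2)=(0 4)(1 2 8 3 7 9)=[4, 2, 8, 7, 0, 5, 6, 9, 3, 1]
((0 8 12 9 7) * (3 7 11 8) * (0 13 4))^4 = ((0 3 7 13 4)(8 12 9 11))^4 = (0 4 13 7 3)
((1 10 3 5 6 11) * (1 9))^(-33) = (1 3 6 9 10 5 11)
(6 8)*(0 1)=(0 1)(6 8)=[1, 0, 2, 3, 4, 5, 8, 7, 6]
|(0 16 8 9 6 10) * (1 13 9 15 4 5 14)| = 12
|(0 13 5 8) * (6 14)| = |(0 13 5 8)(6 14)| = 4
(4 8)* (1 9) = (1 9)(4 8) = [0, 9, 2, 3, 8, 5, 6, 7, 4, 1]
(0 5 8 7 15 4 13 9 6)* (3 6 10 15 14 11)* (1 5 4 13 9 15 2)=(0 4 9 10 2 1 5 8 7 14 11 3 6)(13 15)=[4, 5, 1, 6, 9, 8, 0, 14, 7, 10, 2, 3, 12, 15, 11, 13]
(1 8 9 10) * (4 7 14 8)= [0, 4, 2, 3, 7, 5, 6, 14, 9, 10, 1, 11, 12, 13, 8]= (1 4 7 14 8 9 10)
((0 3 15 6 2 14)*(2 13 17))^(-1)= ((0 3 15 6 13 17 2 14))^(-1)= (0 14 2 17 13 6 15 3)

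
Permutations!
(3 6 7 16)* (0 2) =(0 2)(3 6 7 16) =[2, 1, 0, 6, 4, 5, 7, 16, 8, 9, 10, 11, 12, 13, 14, 15, 3]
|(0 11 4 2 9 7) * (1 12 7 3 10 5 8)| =|(0 11 4 2 9 3 10 5 8 1 12 7)| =12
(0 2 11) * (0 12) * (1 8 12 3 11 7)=(0 2 7 1 8 12)(3 11)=[2, 8, 7, 11, 4, 5, 6, 1, 12, 9, 10, 3, 0]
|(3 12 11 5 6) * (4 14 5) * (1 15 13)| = |(1 15 13)(3 12 11 4 14 5 6)| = 21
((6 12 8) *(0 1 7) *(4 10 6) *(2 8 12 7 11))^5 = ((12)(0 1 11 2 8 4 10 6 7))^5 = (12)(0 4 1 10 11 6 2 7 8)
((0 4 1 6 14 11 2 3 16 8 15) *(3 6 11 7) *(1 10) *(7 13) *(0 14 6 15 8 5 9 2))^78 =(0 1 4 11 10)(2 16 13)(3 14 9)(5 7 15)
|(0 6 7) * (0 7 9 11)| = 4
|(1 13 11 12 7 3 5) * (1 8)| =8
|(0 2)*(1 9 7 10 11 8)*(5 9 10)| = 12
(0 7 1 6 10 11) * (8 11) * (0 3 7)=(1 6 10 8 11 3 7)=[0, 6, 2, 7, 4, 5, 10, 1, 11, 9, 8, 3]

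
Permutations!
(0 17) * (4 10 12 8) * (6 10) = (0 17)(4 6 10 12 8) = [17, 1, 2, 3, 6, 5, 10, 7, 4, 9, 12, 11, 8, 13, 14, 15, 16, 0]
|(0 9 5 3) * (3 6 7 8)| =|(0 9 5 6 7 8 3)| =7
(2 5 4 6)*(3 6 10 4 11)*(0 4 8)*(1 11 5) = (0 4 10 8)(1 11 3 6 2) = [4, 11, 1, 6, 10, 5, 2, 7, 0, 9, 8, 3]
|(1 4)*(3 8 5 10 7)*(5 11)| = 6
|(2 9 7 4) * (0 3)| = |(0 3)(2 9 7 4)| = 4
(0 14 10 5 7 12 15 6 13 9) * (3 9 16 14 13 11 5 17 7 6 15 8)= (0 13 16 14 10 17 7 12 8 3 9)(5 6 11)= [13, 1, 2, 9, 4, 6, 11, 12, 3, 0, 17, 5, 8, 16, 10, 15, 14, 7]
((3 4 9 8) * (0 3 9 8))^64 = ((0 3 4 8 9))^64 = (0 9 8 4 3)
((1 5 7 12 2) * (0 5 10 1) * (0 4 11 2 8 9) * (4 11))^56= ((0 5 7 12 8 9)(1 10)(2 11))^56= (0 7 8)(5 12 9)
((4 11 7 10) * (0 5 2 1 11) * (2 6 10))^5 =((0 5 6 10 4)(1 11 7 2))^5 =(1 11 7 2)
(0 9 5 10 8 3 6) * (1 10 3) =(0 9 5 3 6)(1 10 8) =[9, 10, 2, 6, 4, 3, 0, 7, 1, 5, 8]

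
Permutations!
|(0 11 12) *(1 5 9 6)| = |(0 11 12)(1 5 9 6)| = 12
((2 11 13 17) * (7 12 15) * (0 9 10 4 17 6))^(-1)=(0 6 13 11 2 17 4 10 9)(7 15 12)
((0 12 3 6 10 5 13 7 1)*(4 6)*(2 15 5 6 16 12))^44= ((0 2 15 5 13 7 1)(3 4 16 12)(6 10))^44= (16)(0 15 13 1 2 5 7)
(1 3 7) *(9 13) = (1 3 7)(9 13) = [0, 3, 2, 7, 4, 5, 6, 1, 8, 13, 10, 11, 12, 9]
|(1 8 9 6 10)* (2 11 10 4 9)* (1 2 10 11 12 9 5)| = |(1 8 10 2 12 9 6 4 5)| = 9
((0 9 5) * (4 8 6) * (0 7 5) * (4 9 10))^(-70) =(0 4 6)(8 9 10)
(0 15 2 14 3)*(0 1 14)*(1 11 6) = (0 15 2)(1 14 3 11 6) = [15, 14, 0, 11, 4, 5, 1, 7, 8, 9, 10, 6, 12, 13, 3, 2]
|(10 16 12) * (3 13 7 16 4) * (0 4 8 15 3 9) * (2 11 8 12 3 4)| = |(0 2 11 8 15 4 9)(3 13 7 16)(10 12)| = 28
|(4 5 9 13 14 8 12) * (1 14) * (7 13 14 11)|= |(1 11 7 13)(4 5 9 14 8 12)|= 12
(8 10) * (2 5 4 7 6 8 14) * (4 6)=(2 5 6 8 10 14)(4 7)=[0, 1, 5, 3, 7, 6, 8, 4, 10, 9, 14, 11, 12, 13, 2]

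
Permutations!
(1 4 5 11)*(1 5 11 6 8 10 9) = (1 4 11 5 6 8 10 9) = [0, 4, 2, 3, 11, 6, 8, 7, 10, 1, 9, 5]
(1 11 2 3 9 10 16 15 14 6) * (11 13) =[0, 13, 3, 9, 4, 5, 1, 7, 8, 10, 16, 2, 12, 11, 6, 14, 15] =(1 13 11 2 3 9 10 16 15 14 6)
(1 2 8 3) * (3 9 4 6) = (1 2 8 9 4 6 3) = [0, 2, 8, 1, 6, 5, 3, 7, 9, 4]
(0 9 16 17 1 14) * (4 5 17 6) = [9, 14, 2, 3, 5, 17, 4, 7, 8, 16, 10, 11, 12, 13, 0, 15, 6, 1] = (0 9 16 6 4 5 17 1 14)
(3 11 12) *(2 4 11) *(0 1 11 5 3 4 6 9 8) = (0 1 11 12 4 5 3 2 6 9 8) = [1, 11, 6, 2, 5, 3, 9, 7, 0, 8, 10, 12, 4]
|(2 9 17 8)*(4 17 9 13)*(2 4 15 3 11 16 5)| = 21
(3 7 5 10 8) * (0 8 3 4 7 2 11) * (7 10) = (0 8 4 10 3 2 11)(5 7) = [8, 1, 11, 2, 10, 7, 6, 5, 4, 9, 3, 0]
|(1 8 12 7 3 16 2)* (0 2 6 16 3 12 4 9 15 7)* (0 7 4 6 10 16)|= |(0 2 1 8 6)(4 9 15)(7 12)(10 16)|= 30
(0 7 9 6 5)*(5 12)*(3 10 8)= (0 7 9 6 12 5)(3 10 8)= [7, 1, 2, 10, 4, 0, 12, 9, 3, 6, 8, 11, 5]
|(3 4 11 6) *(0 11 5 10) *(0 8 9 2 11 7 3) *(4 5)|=10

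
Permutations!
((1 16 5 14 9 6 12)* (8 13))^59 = ((1 16 5 14 9 6 12)(8 13))^59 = (1 14 12 5 6 16 9)(8 13)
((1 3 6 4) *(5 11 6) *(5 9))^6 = ((1 3 9 5 11 6 4))^6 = (1 4 6 11 5 9 3)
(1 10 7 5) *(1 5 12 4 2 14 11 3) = (1 10 7 12 4 2 14 11 3) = [0, 10, 14, 1, 2, 5, 6, 12, 8, 9, 7, 3, 4, 13, 11]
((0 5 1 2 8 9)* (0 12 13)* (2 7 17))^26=((0 5 1 7 17 2 8 9 12 13))^26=(0 8 1 12 17)(2 5 9 7 13)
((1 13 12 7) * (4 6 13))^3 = ((1 4 6 13 12 7))^3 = (1 13)(4 12)(6 7)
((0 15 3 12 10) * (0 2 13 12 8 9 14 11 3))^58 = ((0 15)(2 13 12 10)(3 8 9 14 11))^58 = (15)(2 12)(3 14 8 11 9)(10 13)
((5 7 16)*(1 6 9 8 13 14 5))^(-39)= (1 5 8)(6 7 13)(9 16 14)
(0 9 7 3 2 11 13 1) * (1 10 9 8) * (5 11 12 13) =[8, 0, 12, 2, 4, 11, 6, 3, 1, 7, 9, 5, 13, 10] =(0 8 1)(2 12 13 10 9 7 3)(5 11)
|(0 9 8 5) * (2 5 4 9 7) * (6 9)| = |(0 7 2 5)(4 6 9 8)| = 4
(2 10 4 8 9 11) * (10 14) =(2 14 10 4 8 9 11) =[0, 1, 14, 3, 8, 5, 6, 7, 9, 11, 4, 2, 12, 13, 10]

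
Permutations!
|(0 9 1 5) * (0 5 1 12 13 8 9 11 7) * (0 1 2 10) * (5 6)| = 12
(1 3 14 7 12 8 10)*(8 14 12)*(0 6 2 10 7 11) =(0 6 2 10 1 3 12 14 11)(7 8) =[6, 3, 10, 12, 4, 5, 2, 8, 7, 9, 1, 0, 14, 13, 11]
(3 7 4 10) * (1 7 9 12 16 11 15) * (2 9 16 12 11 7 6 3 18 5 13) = (1 6 3 16 7 4 10 18 5 13 2 9 11 15) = [0, 6, 9, 16, 10, 13, 3, 4, 8, 11, 18, 15, 12, 2, 14, 1, 7, 17, 5]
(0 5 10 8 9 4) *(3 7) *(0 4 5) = (3 7)(5 10 8 9) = [0, 1, 2, 7, 4, 10, 6, 3, 9, 5, 8]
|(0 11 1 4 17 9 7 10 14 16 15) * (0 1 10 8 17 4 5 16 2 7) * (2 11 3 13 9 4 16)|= |(0 3 13 9)(1 5 2 7 8 17 4 16 15)(10 14 11)|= 36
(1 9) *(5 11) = (1 9)(5 11) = [0, 9, 2, 3, 4, 11, 6, 7, 8, 1, 10, 5]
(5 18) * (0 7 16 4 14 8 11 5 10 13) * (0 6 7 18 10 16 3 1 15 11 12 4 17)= (0 18 16 17)(1 15 11 5 10 13 6 7 3)(4 14 8 12)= [18, 15, 2, 1, 14, 10, 7, 3, 12, 9, 13, 5, 4, 6, 8, 11, 17, 0, 16]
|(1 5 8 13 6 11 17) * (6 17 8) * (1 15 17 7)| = |(1 5 6 11 8 13 7)(15 17)| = 14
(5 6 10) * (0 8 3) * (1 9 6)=[8, 9, 2, 0, 4, 1, 10, 7, 3, 6, 5]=(0 8 3)(1 9 6 10 5)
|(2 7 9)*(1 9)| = |(1 9 2 7)| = 4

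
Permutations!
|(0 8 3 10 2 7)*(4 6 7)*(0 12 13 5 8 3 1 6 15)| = 42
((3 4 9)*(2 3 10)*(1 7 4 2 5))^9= ((1 7 4 9 10 5)(2 3))^9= (1 9)(2 3)(4 5)(7 10)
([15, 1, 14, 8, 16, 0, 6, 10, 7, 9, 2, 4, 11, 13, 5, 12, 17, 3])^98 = [0, 1, 2, 3, 4, 5, 6, 7, 8, 9, 10, 11, 12, 13, 14, 15, 16, 17]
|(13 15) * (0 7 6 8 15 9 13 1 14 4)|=|(0 7 6 8 15 1 14 4)(9 13)|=8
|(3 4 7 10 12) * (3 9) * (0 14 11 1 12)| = 10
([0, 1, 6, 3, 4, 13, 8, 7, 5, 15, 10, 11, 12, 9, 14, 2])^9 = (2 8 13 15 6 5 9)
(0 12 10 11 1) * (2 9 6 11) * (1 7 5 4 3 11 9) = (0 12 10 2 1)(3 11 7 5 4)(6 9) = [12, 0, 1, 11, 3, 4, 9, 5, 8, 6, 2, 7, 10]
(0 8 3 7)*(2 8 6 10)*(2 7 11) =(0 6 10 7)(2 8 3 11) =[6, 1, 8, 11, 4, 5, 10, 0, 3, 9, 7, 2]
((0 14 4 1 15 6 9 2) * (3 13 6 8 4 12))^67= ((0 14 12 3 13 6 9 2)(1 15 8 4))^67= (0 3 9 14 13 2 12 6)(1 4 8 15)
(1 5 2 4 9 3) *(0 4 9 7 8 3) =(0 4 7 8 3 1 5 2 9) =[4, 5, 9, 1, 7, 2, 6, 8, 3, 0]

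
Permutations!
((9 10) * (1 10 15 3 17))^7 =((1 10 9 15 3 17))^7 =(1 10 9 15 3 17)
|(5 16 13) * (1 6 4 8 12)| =15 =|(1 6 4 8 12)(5 16 13)|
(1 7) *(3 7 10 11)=(1 10 11 3 7)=[0, 10, 2, 7, 4, 5, 6, 1, 8, 9, 11, 3]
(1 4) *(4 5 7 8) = (1 5 7 8 4) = [0, 5, 2, 3, 1, 7, 6, 8, 4]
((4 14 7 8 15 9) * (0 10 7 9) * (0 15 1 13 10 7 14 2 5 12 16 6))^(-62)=((0 7 8 1 13 10 14 9 4 2 5 12 16 6))^(-62)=(0 4 8 5 13 16 14)(1 12 10 6 9 7 2)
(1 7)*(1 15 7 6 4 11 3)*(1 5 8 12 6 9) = (1 9)(3 5 8 12 6 4 11)(7 15) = [0, 9, 2, 5, 11, 8, 4, 15, 12, 1, 10, 3, 6, 13, 14, 7]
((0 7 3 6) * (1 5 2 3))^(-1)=((0 7 1 5 2 3 6))^(-1)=(0 6 3 2 5 1 7)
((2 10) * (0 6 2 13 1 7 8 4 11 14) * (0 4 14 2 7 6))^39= ((1 6 7 8 14 4 11 2 10 13))^39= (1 13 10 2 11 4 14 8 7 6)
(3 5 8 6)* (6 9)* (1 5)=(1 5 8 9 6 3)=[0, 5, 2, 1, 4, 8, 3, 7, 9, 6]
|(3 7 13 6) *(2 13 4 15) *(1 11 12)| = 21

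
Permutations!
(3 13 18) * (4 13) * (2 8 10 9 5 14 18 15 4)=(2 8 10 9 5 14 18 3)(4 13 15)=[0, 1, 8, 2, 13, 14, 6, 7, 10, 5, 9, 11, 12, 15, 18, 4, 16, 17, 3]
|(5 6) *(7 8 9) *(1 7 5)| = 6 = |(1 7 8 9 5 6)|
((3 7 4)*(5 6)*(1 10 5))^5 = (1 10 5 6)(3 4 7)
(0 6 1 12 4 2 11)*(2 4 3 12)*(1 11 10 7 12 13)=[6, 2, 10, 13, 4, 5, 11, 12, 8, 9, 7, 0, 3, 1]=(0 6 11)(1 2 10 7 12 3 13)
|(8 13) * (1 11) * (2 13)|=|(1 11)(2 13 8)|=6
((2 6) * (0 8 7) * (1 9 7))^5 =(9)(2 6)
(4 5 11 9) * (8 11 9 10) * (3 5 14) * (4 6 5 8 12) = [0, 1, 2, 8, 14, 9, 5, 7, 11, 6, 12, 10, 4, 13, 3] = (3 8 11 10 12 4 14)(5 9 6)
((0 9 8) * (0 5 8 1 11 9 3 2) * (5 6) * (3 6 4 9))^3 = ((0 6 5 8 4 9 1 11 3 2))^3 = (0 8 1 2 5 9 3 6 4 11)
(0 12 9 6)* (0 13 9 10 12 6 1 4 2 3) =(0 6 13 9 1 4 2 3)(10 12) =[6, 4, 3, 0, 2, 5, 13, 7, 8, 1, 12, 11, 10, 9]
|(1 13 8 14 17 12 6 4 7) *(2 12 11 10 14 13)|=|(1 2 12 6 4 7)(8 13)(10 14 17 11)|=12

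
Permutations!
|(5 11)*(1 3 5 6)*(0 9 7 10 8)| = 5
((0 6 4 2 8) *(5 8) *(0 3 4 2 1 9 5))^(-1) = (0 2 6)(1 4 3 8 5 9)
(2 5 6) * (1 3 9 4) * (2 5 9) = (1 3 2 9 4)(5 6) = [0, 3, 9, 2, 1, 6, 5, 7, 8, 4]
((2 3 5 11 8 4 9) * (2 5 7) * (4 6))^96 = ((2 3 7)(4 9 5 11 8 6))^96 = (11)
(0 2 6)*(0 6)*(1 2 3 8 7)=(0 3 8 7 1 2)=[3, 2, 0, 8, 4, 5, 6, 1, 7]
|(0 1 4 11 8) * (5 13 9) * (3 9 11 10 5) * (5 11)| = 6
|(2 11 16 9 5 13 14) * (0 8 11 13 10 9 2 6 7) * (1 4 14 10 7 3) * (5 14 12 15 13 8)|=60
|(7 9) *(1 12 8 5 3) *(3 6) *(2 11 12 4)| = 18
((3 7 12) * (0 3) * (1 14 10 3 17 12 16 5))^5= ((0 17 12)(1 14 10 3 7 16 5))^5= (0 12 17)(1 16 3 14 5 7 10)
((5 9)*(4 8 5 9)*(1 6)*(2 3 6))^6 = ((9)(1 2 3 6)(4 8 5))^6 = (9)(1 3)(2 6)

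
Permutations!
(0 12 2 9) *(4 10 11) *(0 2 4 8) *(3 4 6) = (0 12 6 3 4 10 11 8)(2 9) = [12, 1, 9, 4, 10, 5, 3, 7, 0, 2, 11, 8, 6]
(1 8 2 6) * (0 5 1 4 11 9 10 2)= (0 5 1 8)(2 6 4 11 9 10)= [5, 8, 6, 3, 11, 1, 4, 7, 0, 10, 2, 9]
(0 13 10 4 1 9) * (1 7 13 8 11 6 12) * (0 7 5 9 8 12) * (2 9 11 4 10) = (0 12 1 8 4 5 11 6)(2 9 7 13) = [12, 8, 9, 3, 5, 11, 0, 13, 4, 7, 10, 6, 1, 2]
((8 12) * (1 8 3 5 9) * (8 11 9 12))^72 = (12)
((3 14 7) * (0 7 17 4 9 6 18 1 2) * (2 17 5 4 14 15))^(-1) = (0 2 15 3 7)(1 18 6 9 4 5 14 17)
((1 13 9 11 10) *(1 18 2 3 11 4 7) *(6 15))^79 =((1 13 9 4 7)(2 3 11 10 18)(6 15))^79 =(1 7 4 9 13)(2 18 10 11 3)(6 15)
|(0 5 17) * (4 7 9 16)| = 12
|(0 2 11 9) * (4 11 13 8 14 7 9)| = |(0 2 13 8 14 7 9)(4 11)| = 14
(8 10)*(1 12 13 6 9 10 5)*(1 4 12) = (4 12 13 6 9 10 8 5) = [0, 1, 2, 3, 12, 4, 9, 7, 5, 10, 8, 11, 13, 6]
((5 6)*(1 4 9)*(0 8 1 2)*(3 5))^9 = (0 4)(1 2)(8 9)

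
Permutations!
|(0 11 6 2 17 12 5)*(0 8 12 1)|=|(0 11 6 2 17 1)(5 8 12)|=6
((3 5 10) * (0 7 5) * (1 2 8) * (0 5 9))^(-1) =(0 9 7)(1 8 2)(3 10 5)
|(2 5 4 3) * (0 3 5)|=6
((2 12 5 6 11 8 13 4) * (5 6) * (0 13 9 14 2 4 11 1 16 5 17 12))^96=((0 13 11 8 9 14 2)(1 16 5 17 12 6))^96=(17)(0 14 8 13 2 9 11)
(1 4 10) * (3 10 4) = (1 3 10) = [0, 3, 2, 10, 4, 5, 6, 7, 8, 9, 1]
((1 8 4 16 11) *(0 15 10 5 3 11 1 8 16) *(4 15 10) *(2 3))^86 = (16)(0 11 10 8 5 15 2 4 3)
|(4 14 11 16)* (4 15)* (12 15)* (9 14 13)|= 8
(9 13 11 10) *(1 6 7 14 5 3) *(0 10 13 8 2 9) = (0 10)(1 6 7 14 5 3)(2 9 8)(11 13) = [10, 6, 9, 1, 4, 3, 7, 14, 2, 8, 0, 13, 12, 11, 5]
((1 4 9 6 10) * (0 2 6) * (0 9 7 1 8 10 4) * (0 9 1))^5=((0 2 6 4 7)(1 9)(8 10))^5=(1 9)(8 10)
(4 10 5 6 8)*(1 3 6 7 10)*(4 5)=[0, 3, 2, 6, 1, 7, 8, 10, 5, 9, 4]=(1 3 6 8 5 7 10 4)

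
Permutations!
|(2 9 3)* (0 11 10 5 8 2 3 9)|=6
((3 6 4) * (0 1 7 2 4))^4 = (0 4 1 3 7 6 2)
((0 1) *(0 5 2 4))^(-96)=(0 4 2 5 1)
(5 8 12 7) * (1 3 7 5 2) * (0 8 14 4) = [8, 3, 1, 7, 0, 14, 6, 2, 12, 9, 10, 11, 5, 13, 4] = (0 8 12 5 14 4)(1 3 7 2)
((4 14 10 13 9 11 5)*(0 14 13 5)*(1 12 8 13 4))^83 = ((0 14 10 5 1 12 8 13 9 11))^83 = (0 5 8 11 10 12 9 14 1 13)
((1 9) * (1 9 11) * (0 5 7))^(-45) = ((0 5 7)(1 11))^(-45) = (1 11)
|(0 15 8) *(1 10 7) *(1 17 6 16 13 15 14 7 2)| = |(0 14 7 17 6 16 13 15 8)(1 10 2)| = 9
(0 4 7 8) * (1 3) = (0 4 7 8)(1 3) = [4, 3, 2, 1, 7, 5, 6, 8, 0]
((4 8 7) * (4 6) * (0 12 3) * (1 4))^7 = ((0 12 3)(1 4 8 7 6))^7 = (0 12 3)(1 8 6 4 7)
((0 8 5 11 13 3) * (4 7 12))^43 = ((0 8 5 11 13 3)(4 7 12))^43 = (0 8 5 11 13 3)(4 7 12)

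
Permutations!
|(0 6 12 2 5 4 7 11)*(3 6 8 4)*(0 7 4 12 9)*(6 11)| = 10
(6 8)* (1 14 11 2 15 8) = (1 14 11 2 15 8 6) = [0, 14, 15, 3, 4, 5, 1, 7, 6, 9, 10, 2, 12, 13, 11, 8]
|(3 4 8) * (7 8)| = 4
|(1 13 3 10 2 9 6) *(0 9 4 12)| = |(0 9 6 1 13 3 10 2 4 12)| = 10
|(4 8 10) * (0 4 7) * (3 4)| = 6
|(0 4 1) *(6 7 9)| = 3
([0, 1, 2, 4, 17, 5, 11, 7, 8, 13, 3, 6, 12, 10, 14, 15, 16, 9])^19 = (3 4 17 9 13 10)(6 11)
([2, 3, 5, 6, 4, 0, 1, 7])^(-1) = [5, 6, 0, 1, 4, 2, 3, 7]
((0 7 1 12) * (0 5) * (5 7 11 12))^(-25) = (0 5 1 7 12 11) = ((0 11 12 7 1 5))^(-25)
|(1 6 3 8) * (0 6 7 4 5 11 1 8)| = 15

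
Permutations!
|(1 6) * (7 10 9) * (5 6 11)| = 12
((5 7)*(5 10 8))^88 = (10)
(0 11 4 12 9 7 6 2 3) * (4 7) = (0 11 7 6 2 3)(4 12 9) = [11, 1, 3, 0, 12, 5, 2, 6, 8, 4, 10, 7, 9]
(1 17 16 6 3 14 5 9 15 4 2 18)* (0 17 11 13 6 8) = (0 17 16 8)(1 11 13 6 3 14 5 9 15 4 2 18) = [17, 11, 18, 14, 2, 9, 3, 7, 0, 15, 10, 13, 12, 6, 5, 4, 8, 16, 1]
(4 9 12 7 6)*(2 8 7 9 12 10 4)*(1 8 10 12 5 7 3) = (1 8 3)(2 10 4 5 7 6)(9 12) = [0, 8, 10, 1, 5, 7, 2, 6, 3, 12, 4, 11, 9]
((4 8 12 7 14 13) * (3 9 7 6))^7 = ((3 9 7 14 13 4 8 12 6))^7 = (3 12 4 14 9 6 8 13 7)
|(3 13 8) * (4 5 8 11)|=|(3 13 11 4 5 8)|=6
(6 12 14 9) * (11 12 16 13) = (6 16 13 11 12 14 9) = [0, 1, 2, 3, 4, 5, 16, 7, 8, 6, 10, 12, 14, 11, 9, 15, 13]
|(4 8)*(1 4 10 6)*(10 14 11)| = |(1 4 8 14 11 10 6)| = 7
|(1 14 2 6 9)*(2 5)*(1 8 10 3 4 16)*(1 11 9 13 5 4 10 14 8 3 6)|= 13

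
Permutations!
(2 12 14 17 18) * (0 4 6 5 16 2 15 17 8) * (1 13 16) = [4, 13, 12, 3, 6, 1, 5, 7, 0, 9, 10, 11, 14, 16, 8, 17, 2, 18, 15] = (0 4 6 5 1 13 16 2 12 14 8)(15 17 18)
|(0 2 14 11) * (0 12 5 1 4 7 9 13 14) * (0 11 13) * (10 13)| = |(0 2 11 12 5 1 4 7 9)(10 13 14)| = 9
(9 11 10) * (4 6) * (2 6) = [0, 1, 6, 3, 2, 5, 4, 7, 8, 11, 9, 10] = (2 6 4)(9 11 10)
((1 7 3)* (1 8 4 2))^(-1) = (1 2 4 8 3 7)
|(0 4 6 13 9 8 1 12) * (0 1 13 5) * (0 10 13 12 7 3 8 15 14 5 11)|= 60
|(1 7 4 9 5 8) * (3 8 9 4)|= |(1 7 3 8)(5 9)|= 4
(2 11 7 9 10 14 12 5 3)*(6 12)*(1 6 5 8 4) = [0, 6, 11, 2, 1, 3, 12, 9, 4, 10, 14, 7, 8, 13, 5] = (1 6 12 8 4)(2 11 7 9 10 14 5 3)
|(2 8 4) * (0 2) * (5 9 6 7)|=|(0 2 8 4)(5 9 6 7)|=4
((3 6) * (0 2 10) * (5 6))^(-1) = (0 10 2)(3 6 5)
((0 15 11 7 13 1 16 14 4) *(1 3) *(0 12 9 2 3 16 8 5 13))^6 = (0 11)(1 4 8 12 5 9 13 2 16 3 14)(7 15)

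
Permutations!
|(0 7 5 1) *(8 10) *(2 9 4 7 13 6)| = |(0 13 6 2 9 4 7 5 1)(8 10)| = 18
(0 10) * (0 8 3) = (0 10 8 3) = [10, 1, 2, 0, 4, 5, 6, 7, 3, 9, 8]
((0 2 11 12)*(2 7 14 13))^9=(0 14 2 12 7 13 11)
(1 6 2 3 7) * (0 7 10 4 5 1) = (0 7)(1 6 2 3 10 4 5) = [7, 6, 3, 10, 5, 1, 2, 0, 8, 9, 4]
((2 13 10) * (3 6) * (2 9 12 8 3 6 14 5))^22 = ((2 13 10 9 12 8 3 14 5))^22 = (2 12 5 9 14 10 3 13 8)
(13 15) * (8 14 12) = [0, 1, 2, 3, 4, 5, 6, 7, 14, 9, 10, 11, 8, 15, 12, 13] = (8 14 12)(13 15)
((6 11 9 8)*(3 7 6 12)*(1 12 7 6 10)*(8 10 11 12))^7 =((1 8 7 11 9 10)(3 6 12))^7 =(1 8 7 11 9 10)(3 6 12)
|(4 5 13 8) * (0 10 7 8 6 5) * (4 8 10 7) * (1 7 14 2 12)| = 24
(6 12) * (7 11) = (6 12)(7 11) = [0, 1, 2, 3, 4, 5, 12, 11, 8, 9, 10, 7, 6]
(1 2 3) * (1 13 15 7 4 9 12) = (1 2 3 13 15 7 4 9 12) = [0, 2, 3, 13, 9, 5, 6, 4, 8, 12, 10, 11, 1, 15, 14, 7]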